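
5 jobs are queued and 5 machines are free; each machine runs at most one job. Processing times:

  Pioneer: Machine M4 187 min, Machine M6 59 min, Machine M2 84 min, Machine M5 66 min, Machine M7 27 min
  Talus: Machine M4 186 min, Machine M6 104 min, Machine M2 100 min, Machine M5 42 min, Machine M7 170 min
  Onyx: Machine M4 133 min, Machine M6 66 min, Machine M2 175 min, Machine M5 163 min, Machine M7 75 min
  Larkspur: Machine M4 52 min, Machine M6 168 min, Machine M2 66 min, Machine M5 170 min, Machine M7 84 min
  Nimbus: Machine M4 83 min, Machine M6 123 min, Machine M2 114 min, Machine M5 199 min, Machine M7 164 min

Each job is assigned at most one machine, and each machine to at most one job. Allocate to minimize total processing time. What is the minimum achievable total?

Treat this as an assignment problem: match each job to one machine.
Optimal: Pioneer→Machine M7 (27 min), Talus→Machine M5 (42 min), Onyx→Machine M6 (66 min), Larkspur→Machine M2 (66 min), Nimbus→Machine M4 (83 min) — total 27+42+66+66+83 = 284 min.
Next-best assignment: Pioneer→Machine M7, Talus→Machine M5, Onyx→Machine M6, Larkspur→Machine M4, Nimbus→Machine M2 = 301 min.
Swapping Nimbus↔Pioneer (Nimbus→Machine M7 164 min, Pioneer→Machine M4 187 min) adds 241.
Every other assignment is strictly worse.

Min total: 284 min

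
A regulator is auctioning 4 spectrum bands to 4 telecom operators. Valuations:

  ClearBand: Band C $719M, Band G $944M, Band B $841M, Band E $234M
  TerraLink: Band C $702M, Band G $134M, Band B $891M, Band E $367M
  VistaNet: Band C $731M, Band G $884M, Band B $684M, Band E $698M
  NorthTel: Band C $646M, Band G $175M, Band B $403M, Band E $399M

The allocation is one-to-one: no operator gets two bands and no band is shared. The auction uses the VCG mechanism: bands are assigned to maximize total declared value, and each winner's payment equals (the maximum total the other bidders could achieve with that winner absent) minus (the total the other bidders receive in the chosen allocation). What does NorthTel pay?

NorthTel pays $33M.

Efficient allocation: ClearBand→Band G ($944M), TerraLink→Band B ($891M), VistaNet→Band E ($698M), NorthTel→Band C ($646M); total welfare W = $3179M.
NorthTel receives Band C at value $646M, so the others get W − 646 = $2533M.
Without NorthTel: best allocation of the remaining 3 bidders over all 4 bands is ClearBand→Band G ($944M), TerraLink→Band B ($891M), VistaNet→Band C ($731M), total $2566M.
VCG payment = (others' best without NorthTel) − (others' welfare with NorthTel) = 2566 − 2533 = $33M.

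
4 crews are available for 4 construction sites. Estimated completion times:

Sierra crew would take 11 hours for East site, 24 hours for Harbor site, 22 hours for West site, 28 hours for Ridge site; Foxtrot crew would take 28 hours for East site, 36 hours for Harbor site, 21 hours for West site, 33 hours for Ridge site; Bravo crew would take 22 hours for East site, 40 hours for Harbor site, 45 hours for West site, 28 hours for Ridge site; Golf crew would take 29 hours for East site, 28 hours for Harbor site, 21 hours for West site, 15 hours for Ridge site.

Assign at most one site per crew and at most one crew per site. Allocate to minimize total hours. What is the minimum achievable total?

Optimal: Sierra crew→Harbor site (24 hours), Foxtrot crew→West site (21 hours), Bravo crew→East site (22 hours), Golf crew→Ridge site (15 hours) — total 24+21+22+15 = 82 hours.
Column-greedy (each site in turn goes to its cheapest remaining crew) gives 88 hours, worse by 6.
Next-best assignment: Sierra crew→East site, Foxtrot crew→West site, Bravo crew→Harbor site, Golf crew→Ridge site = 87 hours.
Swapping Bravo crew↔Sierra crew (Bravo crew→Harbor site 40 hours, Sierra crew→East site 11 hours) adds 5.

Min total: 82 hours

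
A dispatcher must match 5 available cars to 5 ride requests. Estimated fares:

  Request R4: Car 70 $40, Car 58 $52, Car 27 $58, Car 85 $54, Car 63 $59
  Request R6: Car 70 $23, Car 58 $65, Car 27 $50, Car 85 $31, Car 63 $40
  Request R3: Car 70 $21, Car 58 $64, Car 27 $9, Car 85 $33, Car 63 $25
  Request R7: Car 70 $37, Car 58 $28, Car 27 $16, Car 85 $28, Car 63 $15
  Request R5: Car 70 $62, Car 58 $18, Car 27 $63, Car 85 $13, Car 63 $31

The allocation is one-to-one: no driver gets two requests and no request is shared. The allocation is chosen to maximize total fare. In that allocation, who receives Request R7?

Car 85 receives Request R7.

Optimal: Car 70→Request R5 ($62), Car 58→Request R3 ($64), Car 27→Request R6 ($50), Car 85→Request R7 ($28), Car 63→Request R4 ($59) — total 62+64+50+28+59 = $263.
Column-greedy (each request in turn goes to its best remaining driver) gives $257, worse by 6.
Car 85's own top request is Request R4 ($54), but forcing Car 85→Request R4 and reassigning the rest optimally gives only $258 — worse by 5.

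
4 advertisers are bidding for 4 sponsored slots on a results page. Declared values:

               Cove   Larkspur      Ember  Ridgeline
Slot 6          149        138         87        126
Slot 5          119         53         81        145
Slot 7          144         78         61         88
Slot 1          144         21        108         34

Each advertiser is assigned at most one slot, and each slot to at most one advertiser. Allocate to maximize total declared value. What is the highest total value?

Max total: $535

This is a one-to-one assignment (maximum-weight bipartite matching).
Optimal: Cove→Slot 7 ($144), Larkspur→Slot 6 ($138), Ember→Slot 1 ($108), Ridgeline→Slot 5 ($145) — total 144+138+108+145 = $535.
Row-greedy (each advertiser in turn takes its best remaining slot) gives $480, worse by 55.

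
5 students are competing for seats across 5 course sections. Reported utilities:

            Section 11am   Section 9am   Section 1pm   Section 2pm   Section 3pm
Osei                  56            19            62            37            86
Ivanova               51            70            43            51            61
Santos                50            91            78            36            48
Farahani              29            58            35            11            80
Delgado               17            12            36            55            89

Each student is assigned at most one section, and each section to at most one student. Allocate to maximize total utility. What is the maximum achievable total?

Optimal: Osei→Section 11am (56 points), Ivanova→Section 9am (70 points), Santos→Section 1pm (78 points), Farahani→Section 3pm (80 points), Delgado→Section 2pm (55 points) — total 56+70+78+80+55 = 339 points.
Row-greedy (each student in turn takes its best remaining section) gives 318 points, worse by 21.

Max total: 339 points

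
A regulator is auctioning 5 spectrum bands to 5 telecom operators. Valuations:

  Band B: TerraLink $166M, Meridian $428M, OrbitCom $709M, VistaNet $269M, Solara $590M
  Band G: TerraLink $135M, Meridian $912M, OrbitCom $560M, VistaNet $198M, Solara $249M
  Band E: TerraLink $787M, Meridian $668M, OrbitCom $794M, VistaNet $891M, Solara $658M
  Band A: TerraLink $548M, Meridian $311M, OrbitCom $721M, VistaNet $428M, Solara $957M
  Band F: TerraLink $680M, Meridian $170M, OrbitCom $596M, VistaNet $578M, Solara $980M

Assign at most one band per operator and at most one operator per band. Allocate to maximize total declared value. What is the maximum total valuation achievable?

Optimal: TerraLink→Band F ($680M), Meridian→Band G ($912M), OrbitCom→Band B ($709M), VistaNet→Band E ($891M), Solara→Band A ($957M) — total 680+912+709+891+957 = $4149M.
Row-greedy (each operator in turn takes its best remaining band) gives $3588M, worse by 561.
Next-best assignment: TerraLink→Band A, Meridian→Band G, OrbitCom→Band B, VistaNet→Band E, Solara→Band F = $4040M.
Checked against all permutations: $4149M is optimal.

Maximum total: $4149M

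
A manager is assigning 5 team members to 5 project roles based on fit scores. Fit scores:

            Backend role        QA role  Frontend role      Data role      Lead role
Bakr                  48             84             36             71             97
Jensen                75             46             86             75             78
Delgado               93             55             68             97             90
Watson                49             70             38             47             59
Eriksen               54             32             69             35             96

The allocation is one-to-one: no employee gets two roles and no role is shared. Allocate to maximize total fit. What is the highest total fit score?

Optimal: Bakr→Data role (71 pts), Jensen→Frontend role (86 pts), Delgado→Backend role (93 pts), Watson→QA role (70 pts), Eriksen→Lead role (96 pts) — total 71+86+93+70+96 = 416 pts.
Row-greedy (each employee in turn takes its best remaining role) gives 404 pts, worse by 12.
Next-best assignment: Bakr→QA role, Jensen→Frontend role, Delgado→Data role, Watson→Backend role, Eriksen→Lead role = 412 pts.
No other one-to-one assignment exceeds 416 pts.

Max total: 416 pts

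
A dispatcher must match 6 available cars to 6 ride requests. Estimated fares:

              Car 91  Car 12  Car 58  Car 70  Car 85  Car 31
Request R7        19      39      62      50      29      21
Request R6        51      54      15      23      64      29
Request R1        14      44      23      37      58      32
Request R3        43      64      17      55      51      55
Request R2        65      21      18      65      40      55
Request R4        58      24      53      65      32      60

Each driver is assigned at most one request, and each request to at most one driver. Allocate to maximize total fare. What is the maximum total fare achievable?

Max total: $360

Optimal: Car 91→Request R6 ($51), Car 12→Request R3 ($64), Car 58→Request R7 ($62), Car 70→Request R2 ($65), Car 85→Request R1 ($58), Car 31→Request R4 ($60) — total 51+64+62+65+58+60 = $360.
Row-greedy (each driver in turn takes its best remaining request) gives $352, worse by 8.
Next-best assignment: Car 91→Request R2, Car 12→Request R6, Car 58→Request R7, Car 70→Request R4, Car 85→Request R1, Car 31→Request R3 = $359.
No other one-to-one assignment exceeds $360.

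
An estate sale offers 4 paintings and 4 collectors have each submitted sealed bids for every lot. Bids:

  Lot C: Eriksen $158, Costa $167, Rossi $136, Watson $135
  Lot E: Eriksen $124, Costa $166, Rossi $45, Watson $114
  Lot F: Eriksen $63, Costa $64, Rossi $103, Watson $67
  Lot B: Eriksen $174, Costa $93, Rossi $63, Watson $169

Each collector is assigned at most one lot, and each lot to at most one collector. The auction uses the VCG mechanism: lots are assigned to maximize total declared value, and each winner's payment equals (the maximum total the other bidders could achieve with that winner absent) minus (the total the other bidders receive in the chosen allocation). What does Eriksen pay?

Efficient allocation: Eriksen→Lot C ($158), Costa→Lot E ($166), Rossi→Lot F ($103), Watson→Lot B ($169); total welfare W = $596.
Eriksen receives Lot C at value $158, so the others get W − 158 = $438.
Without Eriksen: best allocation of the remaining 3 bidders over all 4 lots is Costa→Lot E ($166), Rossi→Lot C ($136), Watson→Lot B ($169), total $471.
VCG payment = (others' best without Eriksen) − (others' welfare with Eriksen) = 471 − 438 = $33.

Eriksen pays $33.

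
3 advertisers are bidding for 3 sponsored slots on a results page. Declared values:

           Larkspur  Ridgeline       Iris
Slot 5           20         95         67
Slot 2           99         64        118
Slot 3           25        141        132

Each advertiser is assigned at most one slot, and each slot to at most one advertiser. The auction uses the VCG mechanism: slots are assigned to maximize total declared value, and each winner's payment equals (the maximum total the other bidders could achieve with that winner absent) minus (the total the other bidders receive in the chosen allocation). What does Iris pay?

Iris pays $46.

Efficient allocation: Larkspur→Slot 2 ($99), Ridgeline→Slot 5 ($95), Iris→Slot 3 ($132); total welfare W = $326.
Iris receives Slot 3 at value $132, so the others get W − 132 = $194.
Without Iris: best allocation of the remaining 2 bidders over all 3 slots is Larkspur→Slot 2 ($99), Ridgeline→Slot 3 ($141), total $240.
VCG payment = (others' best without Iris) − (others' welfare with Iris) = 240 − 194 = $46.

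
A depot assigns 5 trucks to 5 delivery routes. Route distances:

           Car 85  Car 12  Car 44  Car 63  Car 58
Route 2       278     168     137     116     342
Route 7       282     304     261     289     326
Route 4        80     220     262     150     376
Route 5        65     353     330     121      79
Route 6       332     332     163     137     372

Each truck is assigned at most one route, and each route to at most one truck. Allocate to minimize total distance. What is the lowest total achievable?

Optimal: Car 85→Route 4 (80 km), Car 12→Route 2 (168 km), Car 44→Route 7 (261 km), Car 63→Route 6 (137 km), Car 58→Route 5 (79 km) — total 80+168+261+137+79 = 725 km.
Min-entry greedy (repeatedly take the single cheapest remaining cell) gives 890 km, worse by 165.
Next-best assignment: Car 85→Route 4, Car 12→Route 7, Car 44→Route 2, Car 63→Route 6, Car 58→Route 5 = 737 km.
Checked against all permutations: 725 km is optimal.

Minimum total: 725 km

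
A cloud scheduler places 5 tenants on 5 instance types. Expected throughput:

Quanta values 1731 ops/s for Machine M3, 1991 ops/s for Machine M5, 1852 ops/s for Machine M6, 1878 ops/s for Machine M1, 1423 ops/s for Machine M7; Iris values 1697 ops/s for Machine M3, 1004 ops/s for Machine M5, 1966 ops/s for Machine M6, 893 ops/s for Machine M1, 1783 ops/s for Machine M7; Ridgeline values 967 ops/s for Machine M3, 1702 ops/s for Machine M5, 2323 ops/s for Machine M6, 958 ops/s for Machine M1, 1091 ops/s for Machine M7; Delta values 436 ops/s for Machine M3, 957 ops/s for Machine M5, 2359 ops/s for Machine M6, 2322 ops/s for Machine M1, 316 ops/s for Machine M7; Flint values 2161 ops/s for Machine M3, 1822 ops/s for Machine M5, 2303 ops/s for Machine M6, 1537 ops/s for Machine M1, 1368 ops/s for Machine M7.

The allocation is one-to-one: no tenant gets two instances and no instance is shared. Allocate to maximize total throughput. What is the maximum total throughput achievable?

Maximum total: 10580 ops/s

Treat this as an assignment problem: match each tenant to one instance.
Optimal: Quanta→Machine M5 (1991 ops/s), Iris→Machine M7 (1783 ops/s), Ridgeline→Machine M6 (2323 ops/s), Delta→Machine M1 (2322 ops/s), Flint→Machine M3 (2161 ops/s) — total 1991+1783+2323+2322+2161 = 10580 ops/s.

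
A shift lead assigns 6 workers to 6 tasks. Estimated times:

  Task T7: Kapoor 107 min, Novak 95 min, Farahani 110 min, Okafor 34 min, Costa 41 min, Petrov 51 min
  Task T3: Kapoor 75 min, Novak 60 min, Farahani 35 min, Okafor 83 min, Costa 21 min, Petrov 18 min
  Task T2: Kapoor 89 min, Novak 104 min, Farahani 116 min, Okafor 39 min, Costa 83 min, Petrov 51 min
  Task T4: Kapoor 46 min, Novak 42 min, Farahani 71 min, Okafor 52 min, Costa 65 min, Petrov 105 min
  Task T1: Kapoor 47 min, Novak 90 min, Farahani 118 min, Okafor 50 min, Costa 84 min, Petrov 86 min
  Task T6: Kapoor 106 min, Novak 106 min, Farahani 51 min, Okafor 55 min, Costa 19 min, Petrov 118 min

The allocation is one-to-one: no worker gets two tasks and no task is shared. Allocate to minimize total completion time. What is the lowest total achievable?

Min total: 228 min

This is a one-to-one assignment (minimum-cost bipartite matching).
Optimal: Kapoor→Task T1 (47 min), Novak→Task T4 (42 min), Farahani→Task T3 (35 min), Okafor→Task T7 (34 min), Costa→Task T6 (19 min), Petrov→Task T2 (51 min) — total 47+42+35+34+19+51 = 228 min.
Row-greedy (each worker in turn takes its cheapest remaining task) gives 360 min, worse by 132.
Every other assignment is strictly worse.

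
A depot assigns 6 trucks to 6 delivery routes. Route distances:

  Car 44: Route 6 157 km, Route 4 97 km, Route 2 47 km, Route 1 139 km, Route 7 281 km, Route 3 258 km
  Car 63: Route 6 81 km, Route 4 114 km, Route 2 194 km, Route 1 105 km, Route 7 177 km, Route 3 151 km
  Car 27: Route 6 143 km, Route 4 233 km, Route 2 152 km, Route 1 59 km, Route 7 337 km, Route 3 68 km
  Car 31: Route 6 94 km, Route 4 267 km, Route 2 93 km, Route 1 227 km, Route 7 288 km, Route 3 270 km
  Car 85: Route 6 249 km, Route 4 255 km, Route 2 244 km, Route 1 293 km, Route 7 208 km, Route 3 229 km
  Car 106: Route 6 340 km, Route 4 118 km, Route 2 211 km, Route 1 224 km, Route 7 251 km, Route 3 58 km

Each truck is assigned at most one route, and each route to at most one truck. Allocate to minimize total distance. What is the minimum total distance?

Minimum total: 580 km

Optimal: Car 44→Route 2 (47 km), Car 63→Route 4 (114 km), Car 27→Route 1 (59 km), Car 31→Route 6 (94 km), Car 85→Route 7 (208 km), Car 106→Route 3 (58 km) — total 47+114+59+94+208+58 = 580 km.
Row-greedy (each truck in turn takes its cheapest remaining route) gives 720 km, worse by 140.
Swapping Car 106↔Car 44 (Car 106→Route 2 211 km, Car 44→Route 3 258 km) adds 364.
No other one-to-one assignment undercuts 580 km.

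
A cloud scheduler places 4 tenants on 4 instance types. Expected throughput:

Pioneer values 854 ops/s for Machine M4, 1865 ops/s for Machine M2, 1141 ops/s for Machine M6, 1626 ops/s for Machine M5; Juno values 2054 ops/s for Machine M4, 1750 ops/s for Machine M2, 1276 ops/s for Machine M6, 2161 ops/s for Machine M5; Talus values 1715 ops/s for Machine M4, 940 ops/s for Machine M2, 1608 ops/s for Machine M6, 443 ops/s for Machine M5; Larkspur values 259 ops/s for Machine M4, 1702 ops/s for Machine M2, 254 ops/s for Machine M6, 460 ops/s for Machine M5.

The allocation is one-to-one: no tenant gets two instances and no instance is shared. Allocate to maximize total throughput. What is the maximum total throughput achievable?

Optimal: Pioneer→Machine M5 (1626 ops/s), Juno→Machine M4 (2054 ops/s), Talus→Machine M6 (1608 ops/s), Larkspur→Machine M2 (1702 ops/s) — total 1626+2054+1608+1702 = 6990 ops/s.
Column-greedy (each instance in turn goes to its best remaining tenant) gives 5987 ops/s, worse by 1003.
Next-best assignment: Pioneer→Machine M6, Juno→Machine M5, Talus→Machine M4, Larkspur→Machine M2 = 6719 ops/s.

Max total: 6990 ops/s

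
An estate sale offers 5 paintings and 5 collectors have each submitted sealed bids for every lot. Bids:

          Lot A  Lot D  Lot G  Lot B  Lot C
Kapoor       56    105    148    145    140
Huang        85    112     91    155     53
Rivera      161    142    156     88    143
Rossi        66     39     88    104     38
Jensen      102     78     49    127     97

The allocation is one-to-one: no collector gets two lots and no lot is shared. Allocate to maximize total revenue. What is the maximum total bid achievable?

Maximum total: $628

Treat this as an assignment problem: match each collector to one lot.
Optimal: Kapoor→Lot C ($140), Huang→Lot D ($112), Rivera→Lot A ($161), Rossi→Lot G ($88), Jensen→Lot B ($127) — total 140+112+161+88+127 = $628.
Max-entry greedy (repeatedly take the single best remaining cell) gives $600, worse by 28.
Swapping Kapoor↔Huang (Kapoor→Lot D $105, Huang→Lot C $53) loses 94.
Every other assignment is strictly worse.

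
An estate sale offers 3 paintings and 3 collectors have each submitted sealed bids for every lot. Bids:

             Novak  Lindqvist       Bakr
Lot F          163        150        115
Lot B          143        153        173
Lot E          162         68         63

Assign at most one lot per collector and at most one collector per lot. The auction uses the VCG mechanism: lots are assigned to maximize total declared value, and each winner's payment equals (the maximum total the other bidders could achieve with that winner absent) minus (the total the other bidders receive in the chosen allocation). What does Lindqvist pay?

Efficient allocation: Novak→Lot E ($162), Lindqvist→Lot F ($150), Bakr→Lot B ($173); total welfare W = $485.
Lindqvist receives Lot F at value $150, so the others get W − 150 = $335.
Without Lindqvist: best allocation of the remaining 2 bidders over all 3 lots is Novak→Lot F ($163), Bakr→Lot B ($173), total $336.
VCG payment = (others' best without Lindqvist) − (others' welfare with Lindqvist) = 336 − 335 = $1.

Lindqvist pays $1.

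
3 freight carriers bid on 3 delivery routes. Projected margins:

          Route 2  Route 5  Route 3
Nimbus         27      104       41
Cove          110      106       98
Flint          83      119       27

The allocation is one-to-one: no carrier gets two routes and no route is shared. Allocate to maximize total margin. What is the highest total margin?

Max total: $285k

This is a one-to-one assignment (maximum-weight bipartite matching).
Optimal: Nimbus→Route 5 ($104k), Cove→Route 3 ($98k), Flint→Route 2 ($83k) — total 104+98+83 = $285k.
Row-greedy (each carrier in turn takes its best remaining route) gives $241k, worse by 44.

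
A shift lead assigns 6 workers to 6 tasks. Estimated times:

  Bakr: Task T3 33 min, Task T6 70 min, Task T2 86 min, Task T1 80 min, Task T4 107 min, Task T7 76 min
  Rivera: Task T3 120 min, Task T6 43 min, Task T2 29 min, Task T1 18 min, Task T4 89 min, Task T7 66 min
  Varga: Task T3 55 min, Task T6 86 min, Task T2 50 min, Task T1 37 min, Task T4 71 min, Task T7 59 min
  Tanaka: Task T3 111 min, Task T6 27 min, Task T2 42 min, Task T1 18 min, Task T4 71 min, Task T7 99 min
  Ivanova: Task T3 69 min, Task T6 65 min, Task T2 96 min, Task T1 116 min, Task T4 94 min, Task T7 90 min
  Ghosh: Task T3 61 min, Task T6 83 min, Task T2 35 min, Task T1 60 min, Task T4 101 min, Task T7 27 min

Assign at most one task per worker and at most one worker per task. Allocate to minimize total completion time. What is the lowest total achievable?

Min total: 243 min

Optimal: Bakr→Task T3 (33 min), Rivera→Task T2 (29 min), Varga→Task T4 (71 min), Tanaka→Task T1 (18 min), Ivanova→Task T6 (65 min), Ghosh→Task T7 (27 min) — total 33+29+71+18+65+27 = 243 min.
Next-best assignment: Bakr→Task T3, Rivera→Task T2, Varga→Task T1, Tanaka→Task T6, Ivanova→Task T4, Ghosh→Task T7 = 247 min.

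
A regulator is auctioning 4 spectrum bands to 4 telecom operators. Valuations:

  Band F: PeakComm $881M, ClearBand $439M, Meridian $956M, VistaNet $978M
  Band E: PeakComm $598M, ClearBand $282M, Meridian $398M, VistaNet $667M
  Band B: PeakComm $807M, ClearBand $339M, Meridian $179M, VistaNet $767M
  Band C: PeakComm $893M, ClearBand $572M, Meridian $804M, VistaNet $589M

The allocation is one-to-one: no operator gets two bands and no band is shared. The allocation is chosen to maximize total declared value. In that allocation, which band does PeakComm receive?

Optimal: PeakComm→Band B ($807M), ClearBand→Band C ($572M), Meridian→Band F ($956M), VistaNet→Band E ($667M) — total 807+572+956+667 = $3002M.
Max-entry greedy (repeatedly take the single best remaining cell) gives $2608M, worse by 394.
PeakComm's own top band is Band C ($893M), but forcing PeakComm→Band C and reassigning the rest optimally gives only $2898M — worse by 104.

PeakComm receives Band B.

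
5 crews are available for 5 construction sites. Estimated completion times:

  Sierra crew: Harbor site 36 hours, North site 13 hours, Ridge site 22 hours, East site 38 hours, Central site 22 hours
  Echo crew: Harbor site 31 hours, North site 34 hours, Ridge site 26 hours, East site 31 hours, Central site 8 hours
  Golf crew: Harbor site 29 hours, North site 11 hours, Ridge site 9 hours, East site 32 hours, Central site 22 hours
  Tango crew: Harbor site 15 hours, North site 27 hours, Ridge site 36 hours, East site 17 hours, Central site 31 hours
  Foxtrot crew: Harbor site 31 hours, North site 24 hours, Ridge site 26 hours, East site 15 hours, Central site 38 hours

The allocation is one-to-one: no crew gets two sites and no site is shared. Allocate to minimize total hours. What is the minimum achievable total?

This is the linear assignment problem.
Optimal: Sierra crew→North site (13 hours), Echo crew→Central site (8 hours), Golf crew→Ridge site (9 hours), Tango crew→Harbor site (15 hours), Foxtrot crew→East site (15 hours) — total 13+8+9+15+15 = 60 hours.
Column-greedy (each site in turn goes to its cheapest remaining crew) gives 71 hours, worse by 11.
Checked against all permutations: 60 hours is optimal.

Min total: 60 hours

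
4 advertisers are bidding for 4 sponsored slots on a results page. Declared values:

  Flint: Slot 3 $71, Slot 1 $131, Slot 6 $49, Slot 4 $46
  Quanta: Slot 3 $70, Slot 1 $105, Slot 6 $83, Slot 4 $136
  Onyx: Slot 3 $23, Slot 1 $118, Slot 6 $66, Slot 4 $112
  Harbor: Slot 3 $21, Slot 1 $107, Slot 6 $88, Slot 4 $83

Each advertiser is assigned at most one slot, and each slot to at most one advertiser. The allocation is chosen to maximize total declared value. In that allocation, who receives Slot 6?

Optimal: Flint→Slot 3 ($71), Quanta→Slot 4 ($136), Onyx→Slot 1 ($118), Harbor→Slot 6 ($88) — total 71+136+118+88 = $413.
Row-greedy (each advertiser in turn takes its best remaining slot) gives $354, worse by 59.
Next-best assignment: Flint→Slot 1, Quanta→Slot 3, Onyx→Slot 4, Harbor→Slot 6 = $401.
Swapping Onyx↔Quanta (Onyx→Slot 4 $112, Quanta→Slot 1 $105) loses 37.
Harbor's own top slot is Slot 1 ($107), but forcing Harbor→Slot 1 and reassigning the rest optimally gives only $380 — worse by 33.

Harbor receives Slot 6.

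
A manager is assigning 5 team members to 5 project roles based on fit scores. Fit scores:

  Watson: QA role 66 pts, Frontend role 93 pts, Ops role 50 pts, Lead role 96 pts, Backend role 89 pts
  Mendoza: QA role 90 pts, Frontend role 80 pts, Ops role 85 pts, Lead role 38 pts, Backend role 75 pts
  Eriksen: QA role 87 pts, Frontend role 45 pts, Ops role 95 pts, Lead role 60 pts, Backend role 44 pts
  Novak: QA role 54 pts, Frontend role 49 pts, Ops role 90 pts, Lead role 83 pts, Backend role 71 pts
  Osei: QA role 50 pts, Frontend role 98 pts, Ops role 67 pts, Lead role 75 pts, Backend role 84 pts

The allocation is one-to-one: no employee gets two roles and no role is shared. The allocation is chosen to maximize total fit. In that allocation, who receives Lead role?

Optimal: Watson→Backend role (89 pts), Mendoza→QA role (90 pts), Eriksen→Ops role (95 pts), Novak→Lead role (83 pts), Osei→Frontend role (98 pts) — total 89+90+95+83+98 = 455 pts.
Column-greedy (each role in turn goes to its best remaining employee) gives 450 pts, worse by 5.
Next-best assignment: Watson→Lead role, Mendoza→QA role, Eriksen→Ops role, Novak→Backend role, Osei→Frontend role = 450 pts.
Novak's own top role is Ops role (90 pts), but forcing Novak→Ops role and reassigning the rest optimally gives only 446 pts — worse by 9.

Novak receives Lead role.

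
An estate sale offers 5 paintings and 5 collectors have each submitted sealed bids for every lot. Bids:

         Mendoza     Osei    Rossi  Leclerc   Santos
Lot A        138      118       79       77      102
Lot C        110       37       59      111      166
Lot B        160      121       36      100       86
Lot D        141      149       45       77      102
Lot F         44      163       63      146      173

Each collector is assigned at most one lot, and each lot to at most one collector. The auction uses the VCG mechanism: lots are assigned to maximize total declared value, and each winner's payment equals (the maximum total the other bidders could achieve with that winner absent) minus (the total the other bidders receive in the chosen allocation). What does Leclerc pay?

Efficient allocation: Mendoza→Lot B ($160), Osei→Lot D ($149), Rossi→Lot A ($79), Leclerc→Lot F ($146), Santos→Lot C ($166); total welfare W = $700.
Leclerc receives Lot F at value $146, so the others get W − 146 = $554.
Without Leclerc: best allocation of the remaining 4 bidders over all 5 lots is Mendoza→Lot B ($160), Osei→Lot F ($163), Rossi→Lot A ($79), Santos→Lot C ($166), total $568.
VCG payment = (others' best without Leclerc) − (others' welfare with Leclerc) = 568 − 554 = $14.

Leclerc pays $14.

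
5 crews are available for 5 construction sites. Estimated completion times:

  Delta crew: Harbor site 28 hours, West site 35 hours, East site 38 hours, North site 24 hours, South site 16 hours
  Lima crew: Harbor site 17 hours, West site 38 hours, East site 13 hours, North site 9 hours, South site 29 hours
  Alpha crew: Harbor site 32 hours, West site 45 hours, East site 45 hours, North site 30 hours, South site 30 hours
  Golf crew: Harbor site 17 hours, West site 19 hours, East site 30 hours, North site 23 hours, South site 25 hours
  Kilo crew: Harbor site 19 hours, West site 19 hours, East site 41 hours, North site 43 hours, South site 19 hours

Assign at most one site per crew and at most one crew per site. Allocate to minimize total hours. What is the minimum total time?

This is a one-to-one assignment (minimum-cost bipartite matching).
Optimal: Delta crew→South site (16 hours), Lima crew→East site (13 hours), Alpha crew→North site (30 hours), Golf crew→Harbor site (17 hours), Kilo crew→West site (19 hours) — total 16+13+30+17+19 = 95 hours.
Row-greedy (each crew in turn takes its cheapest remaining site) gives 117 hours, worse by 22.
Next-best assignment: Delta crew→South site, Lima crew→East site, Alpha crew→North site, Golf crew→West site, Kilo crew→Harbor site = 97 hours.
Swapping Lima crew↔Alpha crew (Lima crew→North site 9 hours, Alpha crew→East site 45 hours) adds 11.

Min total: 95 hours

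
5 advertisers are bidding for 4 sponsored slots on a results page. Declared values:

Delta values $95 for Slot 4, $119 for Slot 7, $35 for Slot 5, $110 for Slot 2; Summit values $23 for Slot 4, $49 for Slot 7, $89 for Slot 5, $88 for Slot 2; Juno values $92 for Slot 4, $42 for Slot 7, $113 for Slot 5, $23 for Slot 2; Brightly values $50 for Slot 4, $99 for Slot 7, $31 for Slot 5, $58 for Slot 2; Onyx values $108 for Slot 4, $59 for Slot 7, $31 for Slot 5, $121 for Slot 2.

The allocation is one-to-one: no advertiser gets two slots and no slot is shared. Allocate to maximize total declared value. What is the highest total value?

Optimal: Onyx→Slot 4 ($108), Brightly→Slot 7 ($99), Juno→Slot 5 ($113), Delta→Slot 2 ($110) — total 108+99+113+110 = $430.
Column-greedy (each slot in turn goes to its best remaining advertiser) gives $428, worse by 2.
Next-best assignment: Delta→Slot 4, Brightly→Slot 7, Juno→Slot 5, Onyx→Slot 2 = $428.
Every other assignment is strictly worse.

Maximum total: $430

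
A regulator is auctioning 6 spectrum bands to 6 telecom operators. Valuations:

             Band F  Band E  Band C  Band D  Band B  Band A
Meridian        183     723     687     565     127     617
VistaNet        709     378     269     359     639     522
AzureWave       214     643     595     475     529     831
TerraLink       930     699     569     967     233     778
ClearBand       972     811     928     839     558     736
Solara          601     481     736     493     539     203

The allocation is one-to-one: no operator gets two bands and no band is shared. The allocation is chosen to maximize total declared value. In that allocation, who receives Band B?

This is a one-to-one assignment (maximum-weight bipartite matching).
Optimal: Meridian→Band E ($723M), VistaNet→Band B ($639M), AzureWave→Band A ($831M), TerraLink→Band D ($967M), ClearBand→Band F ($972M), Solara→Band C ($736M) — total 723+639+831+967+972+736 = $4868M.
Swapping TerraLink↔Solara (TerraLink→Band C $569M, Solara→Band D $493M) loses 641.
Every other assignment is strictly worse.
VistaNet's own top band is Band F ($709M), but forcing VistaNet→Band F and reassigning the rest optimally gives only $4697M — worse by 171.

VistaNet receives Band B.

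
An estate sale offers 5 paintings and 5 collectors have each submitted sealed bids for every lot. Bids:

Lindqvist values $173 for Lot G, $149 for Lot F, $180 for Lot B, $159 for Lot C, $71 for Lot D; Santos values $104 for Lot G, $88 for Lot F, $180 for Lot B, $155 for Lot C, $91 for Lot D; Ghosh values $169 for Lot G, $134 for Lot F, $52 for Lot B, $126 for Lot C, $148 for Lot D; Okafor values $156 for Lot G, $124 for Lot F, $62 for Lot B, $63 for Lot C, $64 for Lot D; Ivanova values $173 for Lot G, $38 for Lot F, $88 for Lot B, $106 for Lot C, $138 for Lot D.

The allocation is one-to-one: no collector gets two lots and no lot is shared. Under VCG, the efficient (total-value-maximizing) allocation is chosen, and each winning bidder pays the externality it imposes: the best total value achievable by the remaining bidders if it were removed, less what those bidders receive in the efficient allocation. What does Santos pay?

Efficient allocation: Lindqvist→Lot C ($159), Santos→Lot B ($180), Ghosh→Lot D ($148), Okafor→Lot F ($124), Ivanova→Lot G ($173); total welfare W = $784.
Santos receives Lot B at value $180, so the others get W − 180 = $604.
Without Santos: best allocation of the remaining 4 bidders over all 5 lots is Lindqvist→Lot B ($180), Ghosh→Lot D ($148), Okafor→Lot F ($124), Ivanova→Lot G ($173), total $625.
VCG payment = (others' best without Santos) − (others' welfare with Santos) = 625 − 604 = $21.

Santos pays $21.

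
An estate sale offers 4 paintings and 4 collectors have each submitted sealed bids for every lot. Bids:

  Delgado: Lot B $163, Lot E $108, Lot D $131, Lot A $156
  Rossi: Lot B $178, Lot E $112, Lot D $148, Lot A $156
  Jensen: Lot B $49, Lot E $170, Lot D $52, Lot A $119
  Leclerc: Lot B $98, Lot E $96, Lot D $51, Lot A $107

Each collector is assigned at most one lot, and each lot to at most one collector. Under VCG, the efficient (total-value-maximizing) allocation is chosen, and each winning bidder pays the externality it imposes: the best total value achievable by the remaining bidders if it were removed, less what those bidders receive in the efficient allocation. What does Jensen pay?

Efficient allocation: Delgado→Lot B ($163), Rossi→Lot D ($148), Jensen→Lot E ($170), Leclerc→Lot A ($107); total welfare W = $588.
Jensen receives Lot E at value $170, so the others get W − 170 = $418.
Without Jensen: best allocation of the remaining 3 bidders over all 4 lots is Delgado→Lot A ($156), Rossi→Lot B ($178), Leclerc→Lot E ($96), total $430.
VCG payment = (others' best without Jensen) − (others' welfare with Jensen) = 430 − 418 = $12.

Jensen pays $12.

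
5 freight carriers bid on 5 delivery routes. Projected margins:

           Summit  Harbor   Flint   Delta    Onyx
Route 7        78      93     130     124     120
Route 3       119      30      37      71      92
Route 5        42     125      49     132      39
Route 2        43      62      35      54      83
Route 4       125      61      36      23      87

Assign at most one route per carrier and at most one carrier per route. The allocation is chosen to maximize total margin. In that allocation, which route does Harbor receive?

Harbor receives Route 2.

Optimal: Summit→Route 4 ($125k), Harbor→Route 2 ($62k), Flint→Route 7 ($130k), Delta→Route 5 ($132k), Onyx→Route 3 ($92k) — total 125+62+130+132+92 = $541k.
Column-greedy (each route in turn goes to its best remaining carrier) gives $525k, worse by 16.
Harbor's own top route is Route 5 ($125k), but forcing Harbor→Route 5 and reassigning the rest optimally gives only $534k — worse by 7.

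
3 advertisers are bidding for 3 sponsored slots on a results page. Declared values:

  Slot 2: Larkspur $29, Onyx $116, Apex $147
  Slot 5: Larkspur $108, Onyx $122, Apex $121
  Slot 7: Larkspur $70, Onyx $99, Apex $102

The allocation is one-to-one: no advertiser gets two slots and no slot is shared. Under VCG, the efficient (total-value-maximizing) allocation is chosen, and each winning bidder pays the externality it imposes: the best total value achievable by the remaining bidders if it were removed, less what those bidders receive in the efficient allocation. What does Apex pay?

Efficient allocation: Larkspur→Slot 5 ($108), Onyx→Slot 7 ($99), Apex→Slot 2 ($147); total welfare W = $354.
Apex receives Slot 2 at value $147, so the others get W − 147 = $207.
Without Apex: best allocation of the remaining 2 bidders over all 3 slots is Larkspur→Slot 5 ($108), Onyx→Slot 2 ($116), total $224.
VCG payment = (others' best without Apex) − (others' welfare with Apex) = 224 − 207 = $17.

Apex pays $17.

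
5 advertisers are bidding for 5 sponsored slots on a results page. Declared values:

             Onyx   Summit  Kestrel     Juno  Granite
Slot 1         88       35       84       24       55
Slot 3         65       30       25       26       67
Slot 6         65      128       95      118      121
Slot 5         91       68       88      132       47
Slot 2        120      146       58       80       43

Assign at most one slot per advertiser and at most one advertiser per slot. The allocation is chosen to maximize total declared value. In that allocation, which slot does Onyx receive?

Optimal: Onyx→Slot 3 ($65), Summit→Slot 2 ($146), Kestrel→Slot 1 ($84), Juno→Slot 5 ($132), Granite→Slot 6 ($121) — total 65+146+84+132+121 = $548.
Column-greedy (each slot in turn goes to its best remaining advertiser) gives $473, worse by 75.
Every other assignment is strictly worse.
Onyx's own top slot is Slot 2 ($120), but forcing Onyx→Slot 2 and reassigning the rest optimally gives only $531 — worse by 17.

Onyx receives Slot 3.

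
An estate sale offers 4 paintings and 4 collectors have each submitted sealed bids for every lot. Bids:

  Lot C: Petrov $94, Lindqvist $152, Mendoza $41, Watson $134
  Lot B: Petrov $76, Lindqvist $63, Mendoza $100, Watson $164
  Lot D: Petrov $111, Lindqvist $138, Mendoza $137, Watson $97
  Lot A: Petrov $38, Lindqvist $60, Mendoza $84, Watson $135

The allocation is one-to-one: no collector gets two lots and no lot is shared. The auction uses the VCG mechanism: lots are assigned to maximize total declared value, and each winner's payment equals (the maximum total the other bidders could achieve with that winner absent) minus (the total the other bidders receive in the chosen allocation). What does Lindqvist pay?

Lindqvist pays $36.

Efficient allocation: Petrov→Lot D ($111), Lindqvist→Lot C ($152), Mendoza→Lot A ($84), Watson→Lot B ($164); total welfare W = $511.
Lindqvist receives Lot C at value $152, so the others get W − 152 = $359.
Without Lindqvist: best allocation of the remaining 3 bidders over all 4 lots is Petrov→Lot C ($94), Mendoza→Lot D ($137), Watson→Lot B ($164), total $395.
VCG payment = (others' best without Lindqvist) − (others' welfare with Lindqvist) = 395 − 359 = $36.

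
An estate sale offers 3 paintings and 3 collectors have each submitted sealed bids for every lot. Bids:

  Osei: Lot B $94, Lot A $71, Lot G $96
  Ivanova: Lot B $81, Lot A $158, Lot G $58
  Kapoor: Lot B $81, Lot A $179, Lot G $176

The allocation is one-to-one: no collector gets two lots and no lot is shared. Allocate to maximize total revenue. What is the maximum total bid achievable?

Max total: $428

Treat this as an assignment problem: match each collector to one lot.
Optimal: Osei→Lot B ($94), Ivanova→Lot A ($158), Kapoor→Lot G ($176) — total 94+158+176 = $428.
Next-best assignment: Osei→Lot G, Ivanova→Lot B, Kapoor→Lot A = $356.
Swapping Osei↔Ivanova (Osei→Lot A $71, Ivanova→Lot B $81) loses 100.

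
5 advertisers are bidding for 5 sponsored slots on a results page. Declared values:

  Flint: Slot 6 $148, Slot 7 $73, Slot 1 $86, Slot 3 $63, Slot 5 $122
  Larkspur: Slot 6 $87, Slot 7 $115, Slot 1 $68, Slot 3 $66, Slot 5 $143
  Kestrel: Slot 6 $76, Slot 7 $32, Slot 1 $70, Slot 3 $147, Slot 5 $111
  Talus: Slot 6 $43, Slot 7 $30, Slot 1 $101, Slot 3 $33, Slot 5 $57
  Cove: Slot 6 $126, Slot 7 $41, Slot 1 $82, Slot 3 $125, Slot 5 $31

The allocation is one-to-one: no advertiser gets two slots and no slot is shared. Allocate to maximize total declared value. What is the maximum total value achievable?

Max total: $611

Optimal: Flint→Slot 5 ($122), Larkspur→Slot 7 ($115), Kestrel→Slot 3 ($147), Talus→Slot 1 ($101), Cove→Slot 6 ($126) — total 122+115+147+101+126 = $611.
Column-greedy (each slot in turn goes to its best remaining advertiser) gives $542, worse by 69.
Next-best assignment: Flint→Slot 6, Larkspur→Slot 7, Kestrel→Slot 5, Talus→Slot 1, Cove→Slot 3 = $600.
Swapping Talus↔Cove (Talus→Slot 6 $43, Cove→Slot 1 $82) loses 102.
Checked against all permutations: $611 is optimal.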